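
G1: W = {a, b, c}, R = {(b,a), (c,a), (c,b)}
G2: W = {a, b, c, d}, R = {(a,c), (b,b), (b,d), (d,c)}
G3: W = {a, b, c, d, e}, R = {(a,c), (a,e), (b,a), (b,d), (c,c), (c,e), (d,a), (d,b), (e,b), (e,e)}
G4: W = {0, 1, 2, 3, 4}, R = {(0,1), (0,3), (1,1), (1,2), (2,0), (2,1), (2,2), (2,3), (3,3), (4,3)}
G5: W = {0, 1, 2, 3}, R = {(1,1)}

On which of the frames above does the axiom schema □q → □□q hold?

The schema corresponds to transitivity: ∀x ∀y ∀z (Rxy ∧ Ryz → Rxz).
G1: condition met.
G2: fails — Rbd and Rdc but not Rbc.
G3: fails — Reb and Rba but not Rea.
G4: fails — R12 and R23 but not R13.
G5: condition met.

G1, G5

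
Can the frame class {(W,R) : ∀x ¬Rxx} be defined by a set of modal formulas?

Any modally definable frame class is closed under surjective bounded morphisms.
The 5-cycle (worlds a,b,c,d,e with a→b→c→d→e→a) is irreflexive, and the map sending every world to a single reflexive point • is a surjective bounded morphism (forth: every edge maps to (•,•); back: every world has a successor). So any modal formula valid on the 5-cycle is also valid on the reflexive point, which is not irreflexive.
Hence irreflexivity is not modally definable.

No — not modally definable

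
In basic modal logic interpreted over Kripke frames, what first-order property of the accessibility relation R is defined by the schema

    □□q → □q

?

Suppose □□q→□q is valid. Take Rxy and set V(q)={w : xR²w}. Then □□q at x, so □q at x, so q at y, i.e. ∃z(Rxz∧Rzy).

Density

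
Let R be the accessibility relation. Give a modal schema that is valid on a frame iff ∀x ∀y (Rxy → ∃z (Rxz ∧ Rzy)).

A defining formula is □□p → □p (the C4 axiom).
Suppose □□p→□p is valid. Take Rxy and set V(p)={w : xR²w}. Then □□p at x, so □p at x, so p at y, i.e. ∃z(Rxz∧Rzy).

□□p → □p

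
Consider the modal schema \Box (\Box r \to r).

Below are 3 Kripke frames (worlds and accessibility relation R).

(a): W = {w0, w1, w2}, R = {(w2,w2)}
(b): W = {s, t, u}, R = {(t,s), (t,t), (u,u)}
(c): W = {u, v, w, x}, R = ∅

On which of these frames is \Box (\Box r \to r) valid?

This is the axiom for shift-reflexivity; its first-order frame correspondent is \forall x \forall y (Rxy \to Ryy).
(a): satisfies the condition.
(b): fails — Rts but not Rss.
(c): satisfies the condition.

(a), (c)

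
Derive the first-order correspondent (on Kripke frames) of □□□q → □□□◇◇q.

This is a Sahlqvist (Geach-type) schema ◇^0□^3q → □^3◇^2q.
Minimal-valuation argument: fix x; take any y with xR^0y and any z with xR^3z. Set V(q) to the set of worlds R-reachable from y in exactly 3 steps. Then □^3q holds at y, so the antecedent holds at x; validity forces ◇^2q at z, giving a w with zR^2w and yR^3w.
First-order correspondent: ∀x ∀z (xR³z → ∃w (xR³w ∧ zR²w)).

∀x ∀z (xR³z → ∃w (xR³w ∧ zR²w))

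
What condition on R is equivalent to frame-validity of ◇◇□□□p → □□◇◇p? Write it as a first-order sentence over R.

This is a Sahlqvist (Geach-type) schema ◇^2□^3p → □^2◇^2p.
Minimal-valuation argument: fix x; take any y with xR^2y and any z with xR^2z. Set V(p) to the set of worlds R-reachable from y in exactly 3 steps. Then □^3p holds at y, so the antecedent holds at x; validity forces ◇^2p at z, giving a w with zR^2w and yR^3w.
First-order correspondent: ∀x ∀y ∀z ((xR²y ∧ xR²z) → ∃w (yR³w ∧ zR²w)).

∀x ∀y ∀z ((xR²y ∧ xR²z) → ∃w (yR³w ∧ zR²w))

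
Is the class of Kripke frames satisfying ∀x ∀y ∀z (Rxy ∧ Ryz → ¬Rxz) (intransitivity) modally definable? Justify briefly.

No

Any modally definable frame class is closed under surjective bounded morphisms.
The 3-cycle (worlds a,b,c with a→b→c→a) is intransitive. Mapping every world to a single reflexive point • is a surjective bounded morphism; the reflexive point is not intransitive (R••∧R•• but R••).
So the class is not modally definable.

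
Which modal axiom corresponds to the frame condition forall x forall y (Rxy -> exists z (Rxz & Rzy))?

The condition is density. The C4 schema □□s → □s defines it.
Suppose □□s→□s is valid. Take Rxy and set V(s)={w : xR²w}. Then □□s at x, so □s at x, so s at y, i.e. ∃z(Rxz∧Rzy).

□□s → □s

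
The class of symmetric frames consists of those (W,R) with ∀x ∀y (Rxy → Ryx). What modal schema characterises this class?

The condition is symmetry. The B schema r → □◇r defines it.

r → □◇r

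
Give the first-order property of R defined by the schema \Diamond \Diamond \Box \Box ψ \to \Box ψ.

This is a Sahlqvist (Geach-type) schema ◇^2□^2ψ → □^1◇^0ψ.
Minimal-valuation argument: fix x; take any y with xR^2y and any z with xR^1z. Set V(ψ) to the set of worlds R-reachable from y in exactly 2 steps. Then □^2ψ holds at y, so the antecedent holds at x; validity forces ◇^0ψ at z, giving a w with zR^0w and yR^2w.
First-order correspondent: \forall x \forall y \forall z ((x R^2 y \wedge xRz) \to \exists w (y R^2 w \wedge z = w)).

\forall x \forall y \forall z ((x R^2 y \wedge xRz) \to \exists w (y R^2 w \wedge z = w))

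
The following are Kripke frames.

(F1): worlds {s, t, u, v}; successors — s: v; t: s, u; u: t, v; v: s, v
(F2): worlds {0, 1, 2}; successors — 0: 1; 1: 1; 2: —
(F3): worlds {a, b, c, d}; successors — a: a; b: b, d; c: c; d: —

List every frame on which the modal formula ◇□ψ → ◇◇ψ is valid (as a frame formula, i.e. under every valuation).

(F1), (F2)

The schema corresponds to a generalized confluence (Geach) condition: ∀x ∀y (xRy → ∃w (yRw ∧ xR²w)).
(F1): ✓.
(F2): ✓.
(F3): fails — bRd but no w with dRw and bR²w.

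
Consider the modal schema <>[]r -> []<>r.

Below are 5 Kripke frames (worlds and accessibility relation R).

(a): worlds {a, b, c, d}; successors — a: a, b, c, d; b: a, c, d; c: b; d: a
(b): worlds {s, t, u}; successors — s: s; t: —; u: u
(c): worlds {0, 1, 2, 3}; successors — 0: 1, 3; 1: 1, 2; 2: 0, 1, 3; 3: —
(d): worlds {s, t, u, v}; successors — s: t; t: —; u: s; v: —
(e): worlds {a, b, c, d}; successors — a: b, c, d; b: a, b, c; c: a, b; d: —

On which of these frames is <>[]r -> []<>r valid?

(b)

The schema corresponds to convergence: forall x forall y forall z (Rxy & Rxz -> exists w (Ryw & Rzw)).
(a): fails — Rab and Rac but b and c have no common successor.
(b): ✓.
(c): fails — R01 and R03 but 1 and 3 have no common successor.
(d): fails — Rst and Rst but t and t have no common successor.
(e): fails — Rab and Rad but b and d have no common successor.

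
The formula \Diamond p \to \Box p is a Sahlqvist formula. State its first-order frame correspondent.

Suppose ◇p→□p is valid. Take Rxy, Rxz and set V(p)={y}. Then ◇p at x, so □p at x, so p at z, i.e. z=y.

partial functionality: \forall x \forall y \forall z (Rxy \wedge Rxz \to y = z)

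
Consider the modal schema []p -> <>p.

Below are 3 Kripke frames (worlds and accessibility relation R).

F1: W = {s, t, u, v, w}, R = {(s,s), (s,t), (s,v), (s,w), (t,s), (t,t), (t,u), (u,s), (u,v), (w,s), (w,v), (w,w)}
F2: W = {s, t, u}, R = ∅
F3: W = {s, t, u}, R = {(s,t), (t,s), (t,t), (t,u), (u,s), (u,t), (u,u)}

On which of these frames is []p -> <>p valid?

F3

This is the axiom for seriality; its first-order frame correspondent is forall x exists y Rxy.
F1: fails — world v has no successor.
F2: fails — world s has no successor.
F3: ✓.
Valid on: F3.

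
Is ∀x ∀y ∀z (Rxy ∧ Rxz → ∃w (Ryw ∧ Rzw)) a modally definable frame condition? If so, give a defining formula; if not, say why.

Definable; ◇□p → □◇p defines it

The condition is convergence. A defining modal formula is ◇□p → □◇p.
Suppose ◇□p→□◇p is valid. Take Rxy, Rxz and set V(p)={w : Ryw}. Then □p at y so ◇□p at x, so □◇p at x, so ◇p at z, giving w with Rzw and Ryw.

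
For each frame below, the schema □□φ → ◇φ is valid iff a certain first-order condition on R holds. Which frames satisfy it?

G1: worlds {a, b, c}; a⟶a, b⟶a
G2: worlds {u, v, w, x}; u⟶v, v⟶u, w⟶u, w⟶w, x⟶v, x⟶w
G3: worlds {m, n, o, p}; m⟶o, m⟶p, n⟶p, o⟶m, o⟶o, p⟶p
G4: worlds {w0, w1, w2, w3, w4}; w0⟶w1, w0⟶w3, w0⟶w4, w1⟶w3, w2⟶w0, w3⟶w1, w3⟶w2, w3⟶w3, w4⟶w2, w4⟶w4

The schema corresponds to a generalized confluence (Geach) condition: ∀x ∃w (xR²w ∧ xRw).
G1: fails — at c but no w with cR²w and cRw.
G2: fails — at u but no t with uR²t and uRt.
G3: ✓.
G4: fails — at w2 but no w with w2R²w and w2Rw.

G3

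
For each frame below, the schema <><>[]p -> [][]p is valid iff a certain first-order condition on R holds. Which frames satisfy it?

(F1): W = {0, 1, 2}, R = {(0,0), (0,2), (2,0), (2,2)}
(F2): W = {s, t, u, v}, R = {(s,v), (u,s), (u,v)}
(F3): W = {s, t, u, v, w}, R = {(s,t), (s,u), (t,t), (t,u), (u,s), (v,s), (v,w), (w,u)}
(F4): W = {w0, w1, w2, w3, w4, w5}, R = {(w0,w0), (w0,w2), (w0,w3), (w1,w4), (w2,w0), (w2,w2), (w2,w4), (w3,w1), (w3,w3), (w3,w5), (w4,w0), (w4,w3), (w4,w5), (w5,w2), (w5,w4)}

Frame correspondent (Sahlqvist): forall x forall y forall z ((x R^2 y & x R^2 z) -> exists w (yRw & z = w)) — i.e. a generalized confluence (Geach) condition.
(F1): ✓.
(F2): fails — uR²v, uR²v but no w with vRw and v=w.
(F3): fails — sR²s, sR²s but no w* with sRw* and s=w*.
(F4): fails — w0R²w0, w0R²w1 but no w with w0Rw and w1=w.
Valid on: (F1).

(F1)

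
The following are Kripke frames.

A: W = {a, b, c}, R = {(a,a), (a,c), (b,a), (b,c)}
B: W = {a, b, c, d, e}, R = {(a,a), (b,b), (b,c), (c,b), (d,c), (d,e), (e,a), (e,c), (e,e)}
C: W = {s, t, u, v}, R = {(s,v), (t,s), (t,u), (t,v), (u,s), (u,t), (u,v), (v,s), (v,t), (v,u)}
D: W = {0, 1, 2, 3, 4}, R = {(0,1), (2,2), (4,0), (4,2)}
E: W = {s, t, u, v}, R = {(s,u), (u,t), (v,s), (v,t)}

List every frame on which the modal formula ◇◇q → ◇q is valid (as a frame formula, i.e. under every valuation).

A

Frame correspondent (Sahlqvist): ∀x ∀y ∀z (Rxy ∧ Ryz → Rxz) — i.e. transitivity.
A: ✓.
B: fails — Rdc and Rcb but not Rdb.
C: fails — Ruv and Rvu but not Ruu.
D: fails — R40 and R01 but not R41.
E: fails — Rsu and Rut but not Rst.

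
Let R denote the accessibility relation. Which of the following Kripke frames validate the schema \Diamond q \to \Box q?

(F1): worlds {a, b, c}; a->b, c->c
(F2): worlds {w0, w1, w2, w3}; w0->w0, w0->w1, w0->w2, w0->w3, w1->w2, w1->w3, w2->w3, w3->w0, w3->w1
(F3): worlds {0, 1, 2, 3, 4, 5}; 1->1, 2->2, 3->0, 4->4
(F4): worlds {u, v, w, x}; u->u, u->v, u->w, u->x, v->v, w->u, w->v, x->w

Frame correspondent (Sahlqvist): \forall x \forall y \forall z (Rxy \wedge Rxz \to y = z) — i.e. partial functionality.
(F1): condition met.
(F2): fails — w0 sees both w0 and w1.
(F3): condition met.
(F4): fails — u sees both u and v.
Valid on: (F1), (F3).

(F1), (F3)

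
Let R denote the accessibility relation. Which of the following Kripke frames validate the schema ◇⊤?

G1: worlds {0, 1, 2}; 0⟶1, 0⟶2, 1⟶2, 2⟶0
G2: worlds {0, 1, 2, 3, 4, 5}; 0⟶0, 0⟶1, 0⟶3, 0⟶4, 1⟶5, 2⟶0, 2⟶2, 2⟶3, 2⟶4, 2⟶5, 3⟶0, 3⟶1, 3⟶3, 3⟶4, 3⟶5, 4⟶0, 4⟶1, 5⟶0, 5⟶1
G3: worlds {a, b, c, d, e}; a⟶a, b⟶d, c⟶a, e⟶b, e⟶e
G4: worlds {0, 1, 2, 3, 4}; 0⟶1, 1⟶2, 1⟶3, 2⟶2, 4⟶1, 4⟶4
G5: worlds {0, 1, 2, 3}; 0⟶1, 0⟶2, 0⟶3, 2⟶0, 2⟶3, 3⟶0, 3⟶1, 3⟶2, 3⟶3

G1, G2

Frame correspondent (Sahlqvist): ∀x ∃y Rxy — i.e. seriality.
G1: condition met.
G2: condition met.
G3: fails — world d has no successor.
G4: fails — world 3 has no successor.
G5: fails — world 1 has no successor.
Valid on: G1, G2.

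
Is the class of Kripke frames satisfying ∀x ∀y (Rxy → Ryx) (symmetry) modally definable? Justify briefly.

This is a Sahlqvist condition; the B axiom q → □◇q defines it.
Suppose q→□◇q is valid. Take Rxy and set V(q)={x}. Then q at x, so □◇q at x, so ◇q at y, so some z with Ryz has q; z=x, i.e. Ryx.

Yes, by q → □◇q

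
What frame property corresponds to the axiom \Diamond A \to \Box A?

partial functionality: \forall x \forall y \forall z (Rxy \wedge Rxz \to y = z)

This schema is the CD axiom.
It corresponds to partial functionality: \forall x \forall y \forall z (Rxy \wedge Rxz \to y = z).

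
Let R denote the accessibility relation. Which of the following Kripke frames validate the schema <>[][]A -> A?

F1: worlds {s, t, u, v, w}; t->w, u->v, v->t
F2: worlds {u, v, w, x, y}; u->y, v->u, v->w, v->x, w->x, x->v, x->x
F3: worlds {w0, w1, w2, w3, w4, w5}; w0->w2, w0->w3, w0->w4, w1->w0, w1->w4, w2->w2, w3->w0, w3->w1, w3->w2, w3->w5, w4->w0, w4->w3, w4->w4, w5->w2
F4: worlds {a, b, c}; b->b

F4

Frame correspondent (Sahlqvist): forall x forall y (xRy -> exists w (y R^2 w & x = w)) — i.e. a generalized confluence (Geach) condition.
F1: fails — tRw but no w* with wR²w* and t=w*.
F2: fails — uRy but no t with yR²t and u=t.
F3: fails — w0Rw2 but no w with w2R²w and w0=w.
F4: condition met.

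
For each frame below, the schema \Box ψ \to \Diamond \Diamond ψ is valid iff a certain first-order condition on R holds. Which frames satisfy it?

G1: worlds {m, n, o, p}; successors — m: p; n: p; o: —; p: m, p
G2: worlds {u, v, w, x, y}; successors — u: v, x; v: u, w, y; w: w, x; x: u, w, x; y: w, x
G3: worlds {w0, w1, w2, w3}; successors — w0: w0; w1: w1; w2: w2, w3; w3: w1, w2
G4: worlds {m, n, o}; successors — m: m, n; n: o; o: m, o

Frame correspondent (Sahlqvist): \forall x \exists w (xRw \wedge x R^2 w) — i.e. a generalized confluence (Geach) condition.
G1: fails — at o but no w with oRw and oR²w.
G2: satisfies the condition.
G3: satisfies the condition.
G4: satisfies the condition.

G2, G3, G4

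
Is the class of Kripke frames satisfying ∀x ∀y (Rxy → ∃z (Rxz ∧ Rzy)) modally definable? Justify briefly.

This is a Sahlqvist condition; the C4 axiom □□r → □r defines it.

Yes — defined by □□r → □r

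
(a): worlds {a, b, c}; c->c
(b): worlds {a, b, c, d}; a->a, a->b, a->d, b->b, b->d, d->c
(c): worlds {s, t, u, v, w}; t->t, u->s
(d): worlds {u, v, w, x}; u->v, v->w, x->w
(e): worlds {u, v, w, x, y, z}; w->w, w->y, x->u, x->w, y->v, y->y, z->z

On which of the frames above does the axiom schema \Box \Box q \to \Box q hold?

The schema corresponds to density: \forall x \forall y (Rxy \to \exists z (Rxz \wedge Rzy)).
(a): ✓.
(b): fails — Rdc but no z with Rdz and Rzc.
(c): fails — Rus but no z with Ruz and Rzs.
(d): fails — Ruv but no z with Ruz and Rzv.
(e): fails — Rxu but no t with Rxt and Rtu.

(a)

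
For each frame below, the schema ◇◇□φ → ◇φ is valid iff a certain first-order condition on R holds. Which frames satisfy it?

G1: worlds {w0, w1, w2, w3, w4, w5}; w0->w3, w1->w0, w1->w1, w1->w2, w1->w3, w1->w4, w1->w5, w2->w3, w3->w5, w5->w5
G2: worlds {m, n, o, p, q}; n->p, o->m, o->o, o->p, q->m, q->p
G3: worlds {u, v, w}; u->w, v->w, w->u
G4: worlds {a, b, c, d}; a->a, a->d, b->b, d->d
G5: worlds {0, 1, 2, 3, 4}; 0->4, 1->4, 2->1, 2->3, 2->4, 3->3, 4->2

The schema corresponds to a generalized confluence (Geach) condition: ∀x ∀y (xR²y → ∃w (yRw ∧ xRw)).
G1: fails — w0R²w5 but no w with w5Rw and w0Rw.
G2: fails — oR²m but no w with mRw and oRw.
G3: holds.
G4: holds.
G5: fails — 2R²4 but no w with 4Rw and 2Rw.
Valid on: G3, G4.

G3, G4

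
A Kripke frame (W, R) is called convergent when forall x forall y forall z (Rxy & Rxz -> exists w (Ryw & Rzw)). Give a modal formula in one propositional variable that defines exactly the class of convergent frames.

This is convergence; the standard corresponding axiom is .2: ◇□r → □◇r.
Suppose ◇□r→□◇r is valid. Take Rxy, Rxz and set V(r)={w : Ryw}. Then □r at y so ◇□r at x, so □◇r at x, so ◇r at z, giving w with Rzw and Ryw.

◇□r → □◇r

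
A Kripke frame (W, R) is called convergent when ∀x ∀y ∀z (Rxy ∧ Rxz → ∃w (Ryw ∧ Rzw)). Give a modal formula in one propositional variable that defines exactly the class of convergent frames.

◇□q → □◇q

This is convergence; the standard corresponding axiom is .2: ◇□q → □◇q.
Suppose ◇□q→□◇q is valid. Take Rxy, Rxz and set V(q)={w : Ryw}. Then □q at y so ◇□q at x, so □◇q at x, so ◇q at z, giving w with Rzw and Ryw.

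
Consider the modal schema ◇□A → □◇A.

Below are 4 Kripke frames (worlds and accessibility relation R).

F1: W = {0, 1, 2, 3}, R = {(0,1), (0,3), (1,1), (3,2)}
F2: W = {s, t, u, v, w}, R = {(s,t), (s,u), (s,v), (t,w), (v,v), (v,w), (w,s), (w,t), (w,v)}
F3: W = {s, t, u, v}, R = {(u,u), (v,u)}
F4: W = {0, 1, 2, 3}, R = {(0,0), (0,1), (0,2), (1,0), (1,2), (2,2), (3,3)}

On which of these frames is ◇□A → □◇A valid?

F3, F4

Frame correspondent (Sahlqvist): ∀x ∀y ∀z (Rxy ∧ Rxz → ∃w (Ryw ∧ Rzw)) — i.e. convergence.
F1: fails — R01 and R03 but 1 and 3 have no common successor.
F2: fails — Rsv and Rsu but v and u have no common successor.
F3: satisfies the condition.
F4: satisfies the condition.
Valid on: F3, F4.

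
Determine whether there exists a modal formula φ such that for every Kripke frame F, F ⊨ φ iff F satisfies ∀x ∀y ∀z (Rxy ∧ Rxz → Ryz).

Definable; ◇p → □◇p defines it

This is a Sahlqvist condition; the 5 axiom ◇p → □◇p defines it.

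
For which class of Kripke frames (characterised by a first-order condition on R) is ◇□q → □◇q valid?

This is the .2 axiom.
Its frame correspondent is convergence — ∀x ∀y ∀z (Rxy ∧ Rxz → ∃w (Ryw ∧ Rzw)).

convergence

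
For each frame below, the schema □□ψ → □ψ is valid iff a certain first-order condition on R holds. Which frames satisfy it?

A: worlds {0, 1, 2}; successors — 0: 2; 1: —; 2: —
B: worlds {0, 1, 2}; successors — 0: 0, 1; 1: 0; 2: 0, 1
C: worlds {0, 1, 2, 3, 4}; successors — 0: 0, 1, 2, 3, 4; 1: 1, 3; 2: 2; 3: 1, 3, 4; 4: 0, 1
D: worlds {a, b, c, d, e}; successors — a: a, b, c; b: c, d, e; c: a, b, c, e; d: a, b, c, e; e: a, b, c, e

Frame correspondent (Sahlqvist): ∀x ∀y (Rxy → ∃z (Rxz ∧ Rzy)) — i.e. density.
A: fails — R02 but no z with R0z and Rz2.
B: condition met.
C: condition met.
D: fails — Rbd but no z with Rbz and Rzd.

B, C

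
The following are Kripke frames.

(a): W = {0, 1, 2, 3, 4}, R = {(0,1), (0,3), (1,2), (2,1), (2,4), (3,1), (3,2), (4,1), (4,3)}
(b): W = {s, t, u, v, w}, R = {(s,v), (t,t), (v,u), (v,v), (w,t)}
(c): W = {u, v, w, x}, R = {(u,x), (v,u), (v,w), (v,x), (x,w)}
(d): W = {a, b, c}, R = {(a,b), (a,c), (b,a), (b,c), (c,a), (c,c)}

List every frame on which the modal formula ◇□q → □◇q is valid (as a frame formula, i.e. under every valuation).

The schema corresponds to convergence: ∀x ∀y ∀z (Rxy ∧ Rxz → ∃w (Ryw ∧ Rzw)).
(a): fails — R21 and R24 but 1 and 4 have no common successor.
(b): fails — Rvv and Rvu but v and u have no common successor.
(c): fails — Rvw and Rvw but w and w have no common successor.
(d): satisfies the condition.

(d)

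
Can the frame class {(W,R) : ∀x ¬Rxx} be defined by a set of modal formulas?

If a class were modally definable it would be closed under surjective bounded morphisms (Goldblatt–Thomason).
The 5-cycle (worlds 0,1,2,3,4 with 0→1→2→3→4→0) is irreflexive, and the map sending every world to a single reflexive point • is a surjective bounded morphism (forth: every edge maps to (•,•); back: every world has a successor). So any modal formula valid on the 5-cycle is also valid on the reflexive point, which is not irreflexive.
Hence irreflexivity is not modally definable.

Not definable by any modal formula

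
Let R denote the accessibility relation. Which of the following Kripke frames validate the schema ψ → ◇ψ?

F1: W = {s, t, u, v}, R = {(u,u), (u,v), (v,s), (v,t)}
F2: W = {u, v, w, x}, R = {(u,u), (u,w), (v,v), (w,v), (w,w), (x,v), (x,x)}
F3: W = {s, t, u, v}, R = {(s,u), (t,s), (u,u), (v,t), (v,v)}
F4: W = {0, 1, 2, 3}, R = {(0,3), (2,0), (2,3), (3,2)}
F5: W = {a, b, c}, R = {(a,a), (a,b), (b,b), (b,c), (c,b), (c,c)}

The schema corresponds to reflexivity: ∀x Rxx.
F1: fails — world s does not see itself.
F2: ✓.
F3: fails — world s does not see itself.
F4: fails — world 0 does not see itself.
F5: ✓.

F2, F5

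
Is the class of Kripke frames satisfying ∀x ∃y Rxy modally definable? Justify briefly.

The condition is seriality. A defining modal formula is □r → ◇r.

Yes, by □r → ◇r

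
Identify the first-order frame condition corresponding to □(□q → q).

Suppose □(□q→q) is valid. Take Rxy and set V(q)={w : Ryw}. Then at y, □q holds; since □(□q→q) at x, □q→q at y, so q at y, i.e. Ryy.
The converse is a direct semantic check.
Frame condition: ∀x ∀y (Rxy → Ryy).

shift-reflexivity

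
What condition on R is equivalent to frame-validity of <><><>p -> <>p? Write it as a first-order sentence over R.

This is a Sahlqvist (Geach-type) schema ◇^3□^0p → □^0◇^1p.
Minimal-valuation argument: fix x; take any y with xR^3y and any z with xR^0z. Set V(p) to the set of worlds R-reachable from y in exactly 0 steps. Then □^0p holds at y, so the antecedent holds at x; validity forces ◇^1p at z, giving a w with zR^1w and yR^0w.
First-order correspondent: forall x forall y (x R^3 y -> exists w (y = w & xRw)).

forall x forall y (x R^3 y -> exists w (y = w & xRw))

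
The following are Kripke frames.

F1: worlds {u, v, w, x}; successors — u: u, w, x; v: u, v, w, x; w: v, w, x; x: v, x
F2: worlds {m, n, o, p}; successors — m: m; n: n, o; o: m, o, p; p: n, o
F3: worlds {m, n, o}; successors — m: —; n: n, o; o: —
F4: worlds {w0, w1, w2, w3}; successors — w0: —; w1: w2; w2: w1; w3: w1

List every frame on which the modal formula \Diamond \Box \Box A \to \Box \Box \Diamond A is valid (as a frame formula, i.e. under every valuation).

Frame correspondent (Sahlqvist): \forall x \forall y \forall z ((xRy \wedge x R^2 z) \to \exists w (y R^2 w \wedge zRw)) — i.e. a generalized confluence (Geach) condition.
F1: condition met.
F2: fails — oRm, oR²n but no w with mR²w and nRw.
F3: fails — nRn, nR²o but no w with nR²w and oRw.
F4: condition met.
Valid on: F1, F4.

F1, F4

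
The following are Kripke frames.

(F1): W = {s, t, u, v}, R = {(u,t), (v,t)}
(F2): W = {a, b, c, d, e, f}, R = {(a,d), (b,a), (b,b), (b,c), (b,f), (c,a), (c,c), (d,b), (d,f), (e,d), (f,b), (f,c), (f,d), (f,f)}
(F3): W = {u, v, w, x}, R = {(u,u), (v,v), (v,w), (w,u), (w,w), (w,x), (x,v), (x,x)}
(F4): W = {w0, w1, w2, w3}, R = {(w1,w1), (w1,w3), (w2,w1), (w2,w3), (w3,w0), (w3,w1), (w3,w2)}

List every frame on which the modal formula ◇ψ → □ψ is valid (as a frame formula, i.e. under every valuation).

The schema corresponds to partial functionality: ∀x ∀y ∀z (Rxy ∧ Rxz → y = z).
(F1): ✓.
(F2): fails — b sees both a and b.
(F3): fails — v sees both v and w.
(F4): fails — w1 sees both w1 and w3.

(F1)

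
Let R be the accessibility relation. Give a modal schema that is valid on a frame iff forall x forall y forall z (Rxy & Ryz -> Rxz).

This is transitivity; the standard corresponding axiom is 4: □r → □□r.
Suppose □r→□□r is valid. Take Rxy, Ryz and set V(r)={w : Rxw}. Then □r at x, so □□r at x, so □r at y, so r at z, i.e. Rxz.

□r → □□r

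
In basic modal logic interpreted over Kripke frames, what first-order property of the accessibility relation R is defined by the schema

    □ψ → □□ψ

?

Suppose □ψ→□□ψ is valid. Take Rxy, Ryz and set V(ψ)={w : Rxw}. Then □ψ at x, so □□ψ at x, so □ψ at y, so ψ at z, i.e. Rxz.

transitivity: ∀x ∀y ∀z (Rxy ∧ Ryz → Rxz)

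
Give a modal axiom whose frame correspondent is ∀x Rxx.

The condition is reflexivity. The T schema □s → s defines it.

□s → s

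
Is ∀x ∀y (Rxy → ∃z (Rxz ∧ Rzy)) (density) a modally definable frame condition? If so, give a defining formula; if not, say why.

Yes — defined by □□p → □p

The condition is density. A defining modal formula is □□p → □p.
Suppose □□p→□p is valid. Take Rxy and set V(p)={w : xR²w}. Then □□p at x, so □p at x, so p at y, i.e. ∃z(Rxz∧Rzy).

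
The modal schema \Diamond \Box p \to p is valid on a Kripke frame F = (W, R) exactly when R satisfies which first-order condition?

Symmetry

This schema is equivalent to the B axiom p → □◇p.
Its frame correspondent is symmetry — \forall x \forall y (Rxy \to Ryx).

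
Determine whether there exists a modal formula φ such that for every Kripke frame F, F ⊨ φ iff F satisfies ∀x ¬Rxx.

Any modally definable frame class is closed under surjective bounded morphisms.
The 2-cycle (worlds w0,w1 with w0→w1→w0) is irreflexive, and the map sending every world to a single reflexive point • is a surjective bounded morphism (forth: every edge maps to (•,•); back: every world has a successor). So any modal formula valid on the 2-cycle is also valid on the reflexive point, which is not irreflexive.
So the class is not modally definable.

No — not modally definable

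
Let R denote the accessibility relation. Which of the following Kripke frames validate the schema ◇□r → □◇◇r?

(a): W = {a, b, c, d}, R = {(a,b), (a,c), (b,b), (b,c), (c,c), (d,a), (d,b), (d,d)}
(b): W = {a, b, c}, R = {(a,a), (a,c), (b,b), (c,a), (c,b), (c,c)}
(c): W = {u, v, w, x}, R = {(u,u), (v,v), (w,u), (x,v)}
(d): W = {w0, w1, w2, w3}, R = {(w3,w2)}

(a), (c)

The schema corresponds to a generalized confluence (Geach) condition: ∀x ∀y ∀z ((xRy ∧ xRz) → ∃w (yRw ∧ zR²w)).
(a): condition met.
(b): fails — cRa, cRb but no w with aRw and bR²w.
(c): condition met.
(d): fails — w3Rw2, w3Rw2 but no w with w2Rw and w2R²w.
Valid on: (a), (c).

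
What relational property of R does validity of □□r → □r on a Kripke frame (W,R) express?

Suppose □□r→□r is valid. Take Rxy and set V(r)={w : xR²w}. Then □□r at x, so □r at x, so r at y, i.e. ∃z(Rxz∧Rzy).

density: ∀x ∀y (Rxy → ∃z (Rxz ∧ Rzy))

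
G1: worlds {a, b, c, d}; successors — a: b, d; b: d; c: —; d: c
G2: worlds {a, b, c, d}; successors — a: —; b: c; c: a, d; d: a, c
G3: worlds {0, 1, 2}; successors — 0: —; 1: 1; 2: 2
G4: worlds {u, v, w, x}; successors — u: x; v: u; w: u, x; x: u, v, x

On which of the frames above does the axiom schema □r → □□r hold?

G3

The schema corresponds to transitivity: ∀x ∀y ∀z (Rxy ∧ Ryz → Rxz).
G1: fails — Rad and Rdc but not Rac.
G2: fails — Rbc and Rcd but not Rbd.
G3: holds.
G4: fails — Rwx and Rxv but not Rwv.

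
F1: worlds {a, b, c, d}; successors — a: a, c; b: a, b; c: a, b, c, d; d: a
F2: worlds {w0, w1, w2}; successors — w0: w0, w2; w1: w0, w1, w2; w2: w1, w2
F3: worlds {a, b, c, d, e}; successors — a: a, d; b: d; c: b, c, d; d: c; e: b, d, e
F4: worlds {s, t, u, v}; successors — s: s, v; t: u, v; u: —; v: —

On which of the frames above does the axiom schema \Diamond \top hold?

The schema corresponds to seriality: \forall x \exists y Rxy.
F1: satisfies the condition.
F2: satisfies the condition.
F3: satisfies the condition.
F4: fails — world u has no successor.

F1, F2, F3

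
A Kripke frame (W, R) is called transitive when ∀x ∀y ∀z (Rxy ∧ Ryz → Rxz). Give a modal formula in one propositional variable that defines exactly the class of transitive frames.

□q → □□q

This is transitivity; the standard corresponding axiom is 4: □q → □□q.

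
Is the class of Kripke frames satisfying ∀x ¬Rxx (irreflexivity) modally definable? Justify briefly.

If a class were modally definable it would be closed under surjective bounded morphisms (Goldblatt–Thomason).
The 3-cycle (worlds w0,w1,w2 with w0→w1→w2→w0) is irreflexive, and the map sending every world to a single reflexive point • is a surjective bounded morphism (forth: every edge maps to (•,•); back: every world has a successor). So any modal formula valid on the 3-cycle is also valid on the reflexive point, which is not irreflexive.
Hence irreflexivity is not modally definable.

No — not modally definable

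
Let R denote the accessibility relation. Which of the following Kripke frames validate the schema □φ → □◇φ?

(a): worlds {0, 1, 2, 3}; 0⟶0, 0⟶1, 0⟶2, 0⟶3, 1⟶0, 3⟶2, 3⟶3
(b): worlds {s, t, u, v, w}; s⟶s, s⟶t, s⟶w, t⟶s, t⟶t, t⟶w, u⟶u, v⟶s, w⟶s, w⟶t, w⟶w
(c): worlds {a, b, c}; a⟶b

(b)

The schema corresponds to a generalized confluence (Geach) condition: ∀x ∀z (xRz → ∃w (xRw ∧ zRw)).
(a): fails — 0R2 but no w with 0Rw and 2Rw.
(b): condition met.
(c): fails — aRb but no w with aRw and bRw.
Valid on: (b).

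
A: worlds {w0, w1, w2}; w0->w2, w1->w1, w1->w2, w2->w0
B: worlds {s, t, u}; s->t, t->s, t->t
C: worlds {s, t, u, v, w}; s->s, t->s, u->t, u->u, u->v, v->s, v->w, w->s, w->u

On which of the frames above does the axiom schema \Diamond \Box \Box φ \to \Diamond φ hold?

A, B

This is the axiom for a generalized confluence (Geach) condition; its first-order frame correspondent is \forall x \forall y (xRy \to \exists w (y R^2 w \wedge xRw)).
A: satisfies the condition.
B: satisfies the condition.
C: fails — uRt but no w* with tR²w* and uRw*.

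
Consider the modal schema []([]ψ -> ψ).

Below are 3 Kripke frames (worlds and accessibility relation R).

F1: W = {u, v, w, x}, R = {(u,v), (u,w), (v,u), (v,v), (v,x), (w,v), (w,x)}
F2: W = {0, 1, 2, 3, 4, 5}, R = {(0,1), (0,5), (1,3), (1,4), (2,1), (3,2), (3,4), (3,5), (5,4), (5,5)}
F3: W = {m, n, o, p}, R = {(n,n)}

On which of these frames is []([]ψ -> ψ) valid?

F3

The schema corresponds to shift-reflexivity: forall x forall y (Rxy -> Ryy).
F1: fails — Ruw but not Rww.
F2: fails — R34 but not R44.
F3: ✓.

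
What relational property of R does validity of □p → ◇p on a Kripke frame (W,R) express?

Seriality

This schema is the D axiom.
It corresponds to seriality: ∀x ∃y Rxy.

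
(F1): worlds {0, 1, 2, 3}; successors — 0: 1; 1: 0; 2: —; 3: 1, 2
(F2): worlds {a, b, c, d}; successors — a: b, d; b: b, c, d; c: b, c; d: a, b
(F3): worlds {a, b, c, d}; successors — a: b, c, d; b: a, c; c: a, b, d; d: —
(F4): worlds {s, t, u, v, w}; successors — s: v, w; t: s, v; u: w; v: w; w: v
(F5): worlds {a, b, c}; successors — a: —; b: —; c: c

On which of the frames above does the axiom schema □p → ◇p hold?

This is the axiom for seriality; its first-order frame correspondent is ∀x ∃y Rxy.
(F1): fails — world 2 has no successor.
(F2): condition met.
(F3): fails — world d has no successor.
(F4): condition met.
(F5): fails — world a has no successor.

(F2), (F4)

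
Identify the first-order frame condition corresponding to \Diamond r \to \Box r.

This is the CD axiom.
It corresponds to partial functionality: \forall x \forall y \forall z (Rxy \wedge Rxz \to y = z).

Partial functionality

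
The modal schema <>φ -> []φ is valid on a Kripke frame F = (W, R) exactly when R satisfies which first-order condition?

Suppose ◇φ→□φ is valid. Take Rxy, Rxz and set V(φ)={y}. Then ◇φ at x, so □φ at x, so φ at z, i.e. z=y.
Conversely, any frame satisfying forall x forall y forall z (Rxy & Rxz -> y = z) validates the schema.
Frame condition: forall x forall y forall z (Rxy & Rxz -> y = z).

partial functionality: forall x forall y forall z (Rxy & Rxz -> y = z)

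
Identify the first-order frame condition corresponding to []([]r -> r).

Suppose □(□r→r) is valid. Take Rxy and set V(r)={w : Ryw}. Then at y, □r holds; since □(□r→r) at x, □r→r at y, so r at y, i.e. Ryy.
Conversely, any frame satisfying forall x forall y (Rxy -> Ryy) validates the schema.
So the correspondent is shift-reflexivity.

shift-reflexivity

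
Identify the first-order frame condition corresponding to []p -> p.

Suppose □p→p is valid. At any x set V(p)={w : Rxw}. Then □p holds at x, so p holds at x, i.e. Rxx.

reflexivity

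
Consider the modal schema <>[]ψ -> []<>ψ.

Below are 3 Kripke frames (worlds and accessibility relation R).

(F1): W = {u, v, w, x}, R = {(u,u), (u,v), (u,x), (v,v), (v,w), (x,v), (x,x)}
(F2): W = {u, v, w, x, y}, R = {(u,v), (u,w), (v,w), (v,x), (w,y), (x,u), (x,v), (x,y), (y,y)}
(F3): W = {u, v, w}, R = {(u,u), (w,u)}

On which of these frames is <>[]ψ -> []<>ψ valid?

(F3)

Frame correspondent (Sahlqvist): forall x forall y forall z (Rxy & Rxz -> exists w (Ryw & Rzw)) — i.e. convergence.
(F1): fails — Rvv and Rvw but v and w have no common successor.
(F2): fails — Ruv and Ruw but v and w have no common successor.
(F3): holds.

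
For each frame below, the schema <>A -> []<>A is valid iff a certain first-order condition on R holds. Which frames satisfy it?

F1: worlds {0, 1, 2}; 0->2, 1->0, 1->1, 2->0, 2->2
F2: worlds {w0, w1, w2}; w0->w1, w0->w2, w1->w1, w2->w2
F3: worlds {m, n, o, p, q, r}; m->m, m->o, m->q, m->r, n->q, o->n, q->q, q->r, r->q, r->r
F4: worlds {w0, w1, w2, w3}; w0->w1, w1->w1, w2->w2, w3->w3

Frame correspondent (Sahlqvist): forall x forall y forall z (Rxy & Rxz -> Ryz) — i.e. the Euclidean property.
F1: fails — R10 and R10 but not R00.
F2: fails — Rw0w1 and Rw0w2 but not Rw1w2.
F3: fails — Rmr and Rmo but not Rro.
F4: satisfies the condition.

F4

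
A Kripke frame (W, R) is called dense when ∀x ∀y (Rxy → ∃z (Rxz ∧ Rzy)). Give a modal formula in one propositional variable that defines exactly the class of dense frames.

□□p → □p

A defining formula is □□p → □p (the C4 axiom).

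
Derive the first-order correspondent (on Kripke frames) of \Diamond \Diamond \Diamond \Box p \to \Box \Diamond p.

This is a Sahlqvist (Geach-type) schema ◇^3□^1p → □^1◇^1p.
First-order correspondent: \forall x \forall y \forall z ((x R^3 y \wedge xRz) \to \exists w (yRw \wedge zRw)).

\forall x \forall y \forall z ((x R^3 y \wedge xRz) \to \exists w (yRw \wedge zRw))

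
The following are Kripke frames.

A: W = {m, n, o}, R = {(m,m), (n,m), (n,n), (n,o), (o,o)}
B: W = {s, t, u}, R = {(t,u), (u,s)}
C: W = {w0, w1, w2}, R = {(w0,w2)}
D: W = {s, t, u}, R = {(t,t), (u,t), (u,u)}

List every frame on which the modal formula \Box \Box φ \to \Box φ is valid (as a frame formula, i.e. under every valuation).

A, D

Frame correspondent (Sahlqvist): \forall x \forall y (Rxy \to \exists z (Rxz \wedge Rzy)) — i.e. density.
A: condition met.
B: fails — Rus but no z with Ruz and Rzs.
C: fails — Rw0w2 but no z with Rw0z and Rzw2.
D: condition met.
Valid on: A, D.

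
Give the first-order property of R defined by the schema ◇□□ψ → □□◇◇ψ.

This is a Sahlqvist (Geach-type) schema ◇^1□^2ψ → □^2◇^2ψ.
Minimal-valuation argument: fix x; take any y with xR^1y and any z with xR^2z. Set V(ψ) to the set of worlds R-reachable from y in exactly 2 steps. Then □^2ψ holds at y, so the antecedent holds at x; validity forces ◇^2ψ at z, giving a w with zR^2w and yR^2w.
First-order correspondent: ∀x ∀y ∀z ((xRy ∧ xR²z) → ∃w (yR²w ∧ zR²w)).

∀x ∀y ∀z ((xRy ∧ xR²z) → ∃w (yR²w ∧ zR²w))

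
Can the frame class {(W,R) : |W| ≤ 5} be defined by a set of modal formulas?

No

Any modally definable frame class is closed under disjoint unions.
Any modal formula valid on each of 6 disjoint one-world frames is valid on their disjoint union (validity is preserved under disjoint unions). Each one-world frame has |W|=1≤5, but the union has |W|=6.
So the class is not modally definable.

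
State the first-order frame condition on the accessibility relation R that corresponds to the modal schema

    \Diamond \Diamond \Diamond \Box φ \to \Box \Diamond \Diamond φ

This is a Sahlqvist (Geach-type) schema ◇^3□^1φ → □^1◇^2φ.
First-order correspondent: \forall x \forall y \forall z ((x R^3 y \wedge xRz) \to \exists w (yRw \wedge z R^2 w)).

\forall x \forall y \forall z ((x R^3 y \wedge xRz) \to \exists w (yRw \wedge z R^2 w))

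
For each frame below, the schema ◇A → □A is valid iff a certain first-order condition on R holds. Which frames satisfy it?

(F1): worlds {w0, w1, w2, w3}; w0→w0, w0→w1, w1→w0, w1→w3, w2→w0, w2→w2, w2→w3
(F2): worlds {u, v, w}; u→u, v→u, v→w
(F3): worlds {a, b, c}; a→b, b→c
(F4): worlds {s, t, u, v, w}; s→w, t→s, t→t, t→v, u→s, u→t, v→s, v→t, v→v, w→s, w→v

(F3)

The schema corresponds to partial functionality: ∀x ∀y ∀z (Rxy ∧ Rxz → y = z).
(F1): fails — w0 sees both w0 and w1.
(F2): fails — v sees both u and w.
(F3): ✓.
(F4): fails — t sees both s and t.
Valid on: (F3).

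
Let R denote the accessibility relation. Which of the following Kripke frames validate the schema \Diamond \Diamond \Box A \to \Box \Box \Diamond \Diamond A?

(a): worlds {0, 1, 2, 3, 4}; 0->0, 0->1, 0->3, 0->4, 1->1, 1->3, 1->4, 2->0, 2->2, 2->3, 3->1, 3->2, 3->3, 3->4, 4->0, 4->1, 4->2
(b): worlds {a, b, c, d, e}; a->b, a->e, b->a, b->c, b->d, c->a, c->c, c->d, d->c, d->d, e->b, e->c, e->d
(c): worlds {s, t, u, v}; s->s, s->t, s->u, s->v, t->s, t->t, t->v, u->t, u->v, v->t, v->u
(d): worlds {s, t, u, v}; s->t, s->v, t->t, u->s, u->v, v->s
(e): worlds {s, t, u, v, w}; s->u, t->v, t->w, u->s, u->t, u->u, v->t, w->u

Frame correspondent (Sahlqvist): \forall x \forall y \forall z ((x R^2 y \wedge x R^2 z) \to \exists w (yRw \wedge z R^2 w)) — i.e. a generalized confluence (Geach) condition.
(a): satisfies the condition.
(b): fails — aR²a, aR²d but no w with aRw and dR²w.
(c): satisfies the condition.
(d): fails — uR²v, uR²t but no w with vRw and tR²w.
(e): fails — sR²t, sR²s but no w* with tRw* and sR²w*.

(a), (c)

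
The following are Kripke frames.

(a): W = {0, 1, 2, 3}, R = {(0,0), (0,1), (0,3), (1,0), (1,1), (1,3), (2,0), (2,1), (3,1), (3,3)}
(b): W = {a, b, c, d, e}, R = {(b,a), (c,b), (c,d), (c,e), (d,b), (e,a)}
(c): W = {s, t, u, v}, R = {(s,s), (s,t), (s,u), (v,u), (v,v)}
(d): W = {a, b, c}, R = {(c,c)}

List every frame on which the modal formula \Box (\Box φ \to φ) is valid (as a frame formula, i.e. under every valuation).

The schema corresponds to shift-reflexivity: \forall x \forall y (Rxy \to Ryy).
(a): condition met.
(b): fails — Rcd but not Rdd.
(c): fails — Rvu but not Ruu.
(d): condition met.

(a), (d)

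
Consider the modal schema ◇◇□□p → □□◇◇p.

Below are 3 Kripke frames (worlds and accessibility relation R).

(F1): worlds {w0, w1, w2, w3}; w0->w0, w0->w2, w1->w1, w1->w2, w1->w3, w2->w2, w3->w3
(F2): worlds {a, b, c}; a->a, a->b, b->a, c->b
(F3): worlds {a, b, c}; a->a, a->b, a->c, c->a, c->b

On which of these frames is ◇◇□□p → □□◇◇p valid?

The schema corresponds to a generalized confluence (Geach) condition: ∀x ∀y ∀z ((xR²y ∧ xR²z) → ∃w (yR²w ∧ zR²w)).
(F1): fails — w1R²w2, w1R²w3 but no w with w2R²w and w3R²w.
(F2): satisfies the condition.
(F3): fails — aR²a, aR²b but no w with aR²w and bR²w.

(F2)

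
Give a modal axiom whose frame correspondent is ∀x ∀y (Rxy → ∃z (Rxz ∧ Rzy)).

□□r → □r

This is density; the standard corresponding axiom is C4: □□r → □r.
Suppose □□r→□r is valid. Take Rxy and set V(r)={w : xR²w}. Then □□r at x, so □r at x, so r at y, i.e. ∃z(Rxz∧Rzy).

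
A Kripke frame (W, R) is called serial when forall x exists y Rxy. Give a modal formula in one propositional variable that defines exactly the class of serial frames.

This is seriality; the standard corresponding axiom is D: □s → ◇s.
Suppose □s→◇s is valid. At any x set V(s)=W. Then □s at x, so ◇s at x, so x has a successor.

□s → ◇s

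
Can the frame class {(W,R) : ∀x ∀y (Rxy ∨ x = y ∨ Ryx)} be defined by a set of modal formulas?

Modal frame validity is preserved under disjoint unions.
Take 4 disjoint single-world reflexive frames: each is trivially connected, but their disjoint union has 4 worlds with no edge between distinct components, so it is not connected.
So no modal formula (or set of formulas) defines exactly the connected frames.

Not definable by any modal formula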